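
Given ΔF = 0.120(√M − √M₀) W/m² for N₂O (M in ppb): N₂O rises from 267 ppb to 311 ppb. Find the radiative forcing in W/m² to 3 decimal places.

ΔF = 0.155 W/m²

N₂O: 0.120 × (√311 − √267) = 0.120 × (17.6352 − 16.3401) = 0.120 × 1.2951 = 0.1554 W/m².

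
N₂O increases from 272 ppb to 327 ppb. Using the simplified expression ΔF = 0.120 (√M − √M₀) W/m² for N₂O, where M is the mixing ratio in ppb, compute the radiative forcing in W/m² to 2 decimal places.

ΔF = 0.19 W/m²

N₂O: 0.120 × (√327 − √272) = 0.120 × (18.0831 − 16.4924) = 0.120 × 1.5907 = 0.1909 W/m².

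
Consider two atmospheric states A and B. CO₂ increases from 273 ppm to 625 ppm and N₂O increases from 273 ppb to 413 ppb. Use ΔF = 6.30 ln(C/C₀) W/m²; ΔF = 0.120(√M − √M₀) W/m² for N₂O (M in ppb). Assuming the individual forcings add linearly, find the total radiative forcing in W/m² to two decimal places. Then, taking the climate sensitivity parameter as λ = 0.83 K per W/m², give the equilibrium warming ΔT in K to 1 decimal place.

ΔF = 5.67 W/m²; ΔT = 4.7 K

CO₂: 6.30 × ln(625/273) = 6.30 × ln(2.28938) = 6.30 × 0.82828 = 5.2182 W/m².
N₂O: 0.120 × (√413 − √273) = 0.120 × (20.3224 − 16.5227) = 0.120 × 3.7997 = 0.4560 W/m².
Total ΔF = 5.2182 + 0.4560 = 5.6742 W/m².
ΔT = λ ΔF = 0.83 × 5.67 = 4.7061 K.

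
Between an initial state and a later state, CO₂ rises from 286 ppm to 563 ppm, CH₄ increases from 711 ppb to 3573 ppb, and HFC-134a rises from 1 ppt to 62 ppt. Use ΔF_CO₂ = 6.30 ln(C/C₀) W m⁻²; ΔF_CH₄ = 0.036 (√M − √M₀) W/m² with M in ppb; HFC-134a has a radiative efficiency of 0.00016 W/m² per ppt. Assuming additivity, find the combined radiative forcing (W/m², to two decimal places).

ΔF = 5.47 W/m²

CO₂: 6.30 × ln(563/286) = 6.30 × ln(1.96853) = 6.30 × 0.67729 = 4.2669 W/m².
CH₄: 0.036 × (√3573 − √711) = 0.036 × (59.7746 − 26.6646) = 0.036 × 33.1100 = 1.1920 W/m².
HFC-134a: ΔF = 0.00016 × (62 − 1) = 0.00016 × 61 = 0.0098 W/m².
Total ΔF = 4.2669 + 1.1920 + 0.0098 = 5.4687 W/m².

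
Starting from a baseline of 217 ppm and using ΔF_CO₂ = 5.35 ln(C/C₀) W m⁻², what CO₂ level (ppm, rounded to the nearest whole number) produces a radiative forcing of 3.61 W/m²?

Set 5.35 ln(C/217) = 3.61, so ln(C/217) = 3.61/5.35 = 0.67477.
Then C/217 = e^0.67477 = 1.96358, giving C = 217 × 1.96358 = 426.10 ppm.

C ≈ 426 ppm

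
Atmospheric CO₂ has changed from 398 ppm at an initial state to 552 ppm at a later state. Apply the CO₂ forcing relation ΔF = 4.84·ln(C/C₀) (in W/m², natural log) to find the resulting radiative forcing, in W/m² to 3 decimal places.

CO₂: 4.84 × ln(552/398) = 4.84 × ln(1.38693) = 4.84 × 0.32709 = 1.5831 W/m².

ΔF = 1.583 W/m²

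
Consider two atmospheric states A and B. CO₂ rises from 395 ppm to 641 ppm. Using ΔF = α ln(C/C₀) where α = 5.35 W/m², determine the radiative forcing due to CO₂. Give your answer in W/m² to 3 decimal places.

ΔF = 2.590 W/m²

CO₂: 5.35 × ln(641/395) = 5.35 × ln(1.62278) = 5.35 × 0.48414 = 2.5901 W/m².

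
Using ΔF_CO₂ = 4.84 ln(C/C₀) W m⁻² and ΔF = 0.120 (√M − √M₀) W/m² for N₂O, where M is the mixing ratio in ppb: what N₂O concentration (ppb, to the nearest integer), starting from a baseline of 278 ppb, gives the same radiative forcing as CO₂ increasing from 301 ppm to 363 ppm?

M ≈ 587 ppb

CO₂ forcing: 4.84 × ln(363/301) = 4.84 × 0.187293 = 0.90650 W/m².
Set 0.120(√M − √278) = 0.90650: √M = 0.90650/0.120 + √278 = 7.5542 + 16.6733 = 24.2275.
M = (24.2275)² = 586.97 ppb.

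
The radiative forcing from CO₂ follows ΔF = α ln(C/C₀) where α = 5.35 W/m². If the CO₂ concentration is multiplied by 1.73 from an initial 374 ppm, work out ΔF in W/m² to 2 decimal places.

ΔF = 2.93 W/m²

Because the forcing depends only on the ratio C/C₀, the initial concentration does not enter.
ΔF = 5.35 × ln(1.73) = 5.35 × 0.54812 = 2.9324 W/m².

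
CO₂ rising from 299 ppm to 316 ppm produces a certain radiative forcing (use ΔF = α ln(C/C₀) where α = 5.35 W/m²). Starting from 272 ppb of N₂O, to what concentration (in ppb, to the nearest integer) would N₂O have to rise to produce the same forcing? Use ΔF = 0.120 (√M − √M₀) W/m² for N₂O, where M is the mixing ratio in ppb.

CO₂ forcing: 5.35 × ln(316/299) = 5.35 × 0.055299 = 0.29585 W/m².
Set 0.120(√M − √272) = 0.29585: √M = 0.29585/0.120 + √272 = 2.4654 + 16.4924 = 18.9578.
M = (18.9578)² = 359.40 ppb.

M ≈ 359 ppb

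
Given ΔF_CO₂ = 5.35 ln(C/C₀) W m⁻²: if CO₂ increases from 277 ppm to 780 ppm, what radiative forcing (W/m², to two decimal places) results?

ΔF = 5.54 W/m²

CO₂ absorption bands are partially saturated, so forcing scales with the logarithm of the concentration ratio.
CO₂: 5.35 × ln(780/277) = 5.35 × ln(2.81588) = 5.35 × 1.03527 = 5.5387 W/m².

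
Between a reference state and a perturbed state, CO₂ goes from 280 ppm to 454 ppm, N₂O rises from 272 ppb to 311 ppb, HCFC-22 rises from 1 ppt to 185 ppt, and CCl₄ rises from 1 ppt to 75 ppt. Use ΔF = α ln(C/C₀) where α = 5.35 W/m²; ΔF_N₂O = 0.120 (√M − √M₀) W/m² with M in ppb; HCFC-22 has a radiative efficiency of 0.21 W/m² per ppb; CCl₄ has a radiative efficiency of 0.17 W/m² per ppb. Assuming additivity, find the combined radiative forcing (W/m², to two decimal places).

CO₂: 5.35 × ln(454/280) = 5.35 × ln(1.62143) = 5.35 × 0.48331 = 2.5857 W/m².
N₂O: 0.120 × (√311 − √272) = 0.120 × (17.6352 − 16.4924) = 0.120 × 1.1428 = 0.1371 W/m².
HCFC-22: Δ = 185 − 1 = 184 ppt = 0.184 ppb; ΔF = 0.21 × 0.184 = 0.0386 W/m².
CCl₄: Δ = 75 − 1 = 74 ppt = 0.074 ppb; ΔF = 0.17 × 0.074 = 0.0126 W/m².
Total ΔF = 2.5857 + 0.1371 + 0.0386 + 0.0126 = 2.7740 W/m².

ΔF = 2.77 W/m²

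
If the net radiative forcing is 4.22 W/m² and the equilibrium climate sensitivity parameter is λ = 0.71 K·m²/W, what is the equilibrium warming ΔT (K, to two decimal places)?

ΔT = 3.00 K

ΔT = λ ΔF = 0.71 × 4.22 = 2.9962 K.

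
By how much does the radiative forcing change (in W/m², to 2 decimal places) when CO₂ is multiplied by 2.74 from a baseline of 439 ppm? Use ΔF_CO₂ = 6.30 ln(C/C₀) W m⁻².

ΔF = 6.35 W/m²

ΔF = 6.30 × ln(2.74) = 6.30 × 1.00796 = 6.3501 W/m².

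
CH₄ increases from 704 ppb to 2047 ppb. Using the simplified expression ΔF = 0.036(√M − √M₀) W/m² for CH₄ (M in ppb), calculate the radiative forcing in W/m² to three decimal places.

ΔF = 0.674 W/m²

CH₄: 0.036 × (√2047 − √704) = 0.036 × (45.2438 − 26.5330) = 0.036 × 18.7108 = 0.6736 W/m².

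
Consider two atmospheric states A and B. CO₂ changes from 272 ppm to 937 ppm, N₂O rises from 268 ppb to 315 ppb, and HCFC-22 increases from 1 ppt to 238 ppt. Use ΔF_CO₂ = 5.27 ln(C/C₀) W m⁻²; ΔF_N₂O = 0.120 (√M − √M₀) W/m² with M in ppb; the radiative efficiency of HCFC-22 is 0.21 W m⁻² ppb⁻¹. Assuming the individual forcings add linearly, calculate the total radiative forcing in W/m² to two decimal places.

ΔF = 6.73 W/m²

CO₂: 5.27 × ln(937/272) = 5.27 × ln(3.44485) = 5.27 × 1.23688 = 6.5184 W/m².
N₂O: 0.120 × (√315 − √268) = 0.120 × (17.7482 − 16.3707) = 0.120 × 1.3775 = 0.1653 W/m².
HCFC-22: Δ = 238 − 1 = 237 ppt = 0.237 ppb; ΔF = 0.21 × 0.237 = 0.0498 W/m².
Total ΔF = 6.5184 + 0.1653 + 0.0498 = 6.7335 W/m².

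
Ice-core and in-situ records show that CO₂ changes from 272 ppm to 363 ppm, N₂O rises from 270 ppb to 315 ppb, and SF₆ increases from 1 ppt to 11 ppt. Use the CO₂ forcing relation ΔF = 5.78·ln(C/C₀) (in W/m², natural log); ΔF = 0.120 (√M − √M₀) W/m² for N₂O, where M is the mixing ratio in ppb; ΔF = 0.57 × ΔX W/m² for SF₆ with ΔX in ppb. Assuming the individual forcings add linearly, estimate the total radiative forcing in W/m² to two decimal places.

CO₂: 5.78 × ln(363/272) = 5.78 × ln(1.33456) = 5.78 × 0.28860 = 1.6681 W/m².
N₂O: 0.120 × (√315 − √270) = 0.120 × (17.7482 − 16.4317) = 0.120 × 1.3165 = 0.1580 W/m².
SF₆: Δ = 11 − 1 = 10 ppt = 0.010 ppb; ΔF = 0.57 × 0.010 = 0.0057 W/m².
Total ΔF = 1.6681 + 0.1580 + 0.0057 = 1.8318 W/m².

ΔF = 1.83 W/m²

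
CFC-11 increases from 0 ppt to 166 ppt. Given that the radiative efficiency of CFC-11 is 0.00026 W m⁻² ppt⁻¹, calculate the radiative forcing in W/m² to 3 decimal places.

CFC-11: ΔF = 0.00026 × (166 − 0) = 0.00026 × 166 = 0.0432 W/m².

ΔF = 0.043 W/m²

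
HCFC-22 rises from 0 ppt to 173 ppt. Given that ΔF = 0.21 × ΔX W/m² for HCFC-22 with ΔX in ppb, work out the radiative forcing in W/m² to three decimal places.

HCFC-22: Δ = 173 − 0 = 173 ppt = 0.173 ppb; ΔF = 0.21 × 0.173 = 0.0363 W/m².

ΔF = 0.036 W/m²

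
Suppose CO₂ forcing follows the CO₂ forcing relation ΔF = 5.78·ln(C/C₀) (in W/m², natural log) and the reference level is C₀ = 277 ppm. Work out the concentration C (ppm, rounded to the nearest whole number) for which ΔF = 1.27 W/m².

C ≈ 345 ppm

Set 5.78 ln(C/277) = 1.27, so ln(C/277) = 1.27/5.78 = 0.21972.
Then C/277 = e^0.21972 = 1.24573, giving C = 277 × 1.24573 = 345.07 ppm.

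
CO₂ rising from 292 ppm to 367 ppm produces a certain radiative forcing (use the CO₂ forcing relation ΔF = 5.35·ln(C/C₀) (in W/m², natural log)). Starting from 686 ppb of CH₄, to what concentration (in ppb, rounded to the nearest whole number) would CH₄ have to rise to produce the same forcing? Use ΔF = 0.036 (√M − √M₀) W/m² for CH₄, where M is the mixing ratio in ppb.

M ≈ 3620 ppb

CO₂ forcing: 5.35 × ln(367/292) = 5.35 × 0.228608 = 1.22305 W/m².
Set 0.036(√M − √686) = 1.22305: √M = 1.22305/0.036 + √686 = 33.9736 + 26.1916 = 60.1652.
M = (60.1652)² = 3619.85 ppb.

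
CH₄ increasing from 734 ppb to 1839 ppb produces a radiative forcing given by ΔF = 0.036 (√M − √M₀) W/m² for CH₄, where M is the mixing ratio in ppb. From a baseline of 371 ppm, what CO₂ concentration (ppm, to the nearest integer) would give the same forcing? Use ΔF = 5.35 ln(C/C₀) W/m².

C ≈ 413 ppm

CH₄ forcing: 0.036 × (√1839 − √734) = 0.036 × (42.8836 − 27.0924) = 0.036 × 15.7912 = 0.56848 W/m².
Set 5.35 ln(C/371) = 0.56848: ln(C/371) = 0.56848/5.35 = 0.10626, so C = 371 × e^0.10626 = 371 × 1.11211 = 412.59 ppm.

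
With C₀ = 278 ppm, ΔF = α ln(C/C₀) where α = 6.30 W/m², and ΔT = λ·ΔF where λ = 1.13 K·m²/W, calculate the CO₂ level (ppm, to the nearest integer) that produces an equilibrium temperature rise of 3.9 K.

C ≈ 481 ppm

Required forcing: ΔF = ΔT/λ = 3.9/1.13 = 3.4513 W/m².
Then ln(C/278) = ΔF/6.30 = 3.4513/6.30 = 0.54783.
So C = 278 × e^0.54783 = 278 × 1.72950 = 480.80 ppm.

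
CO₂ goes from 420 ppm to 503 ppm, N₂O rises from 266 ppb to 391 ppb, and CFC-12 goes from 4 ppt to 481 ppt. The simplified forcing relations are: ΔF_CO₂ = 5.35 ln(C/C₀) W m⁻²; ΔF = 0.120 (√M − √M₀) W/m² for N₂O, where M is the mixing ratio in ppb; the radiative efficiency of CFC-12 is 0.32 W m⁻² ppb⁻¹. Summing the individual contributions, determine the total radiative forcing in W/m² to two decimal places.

CO₂: 5.35 × ln(503/420) = 5.35 × ln(1.19762) = 5.35 × 0.18034 = 0.9648 W/m².
N₂O: 0.120 × (√391 − √266) = 0.120 × (19.7737 − 16.3095) = 0.120 × 3.4642 = 0.4157 W/m².
CFC-12: Δ = 481 − 4 = 477 ppt = 0.477 ppb; ΔF = 0.32 × 0.477 = 0.1526 W/m².
Total ΔF = 0.9648 + 0.4157 + 0.1526 = 1.5331 W/m².

ΔF = 1.53 W/m²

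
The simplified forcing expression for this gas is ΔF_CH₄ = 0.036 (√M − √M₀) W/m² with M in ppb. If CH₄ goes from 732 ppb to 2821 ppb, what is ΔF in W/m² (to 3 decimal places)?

CH₄: 0.036 × (√2821 − √732) = 0.036 × (53.1131 − 27.0555) = 0.036 × 26.0576 = 0.9381 W/m².

ΔF = 0.938 W/m²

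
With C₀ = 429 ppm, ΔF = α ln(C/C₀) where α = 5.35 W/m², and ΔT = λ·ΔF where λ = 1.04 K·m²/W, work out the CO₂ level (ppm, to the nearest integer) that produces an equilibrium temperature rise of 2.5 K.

Required forcing: ΔF = ΔT/λ = 2.5/1.04 = 2.4038 W/m².
Then ln(C/429) = ΔF/5.35 = 2.4038/5.35 = 0.44931.
So C = 429 × e^0.44931 = 429 × 1.56723 = 672.34 ppm.

C ≈ 672 ppm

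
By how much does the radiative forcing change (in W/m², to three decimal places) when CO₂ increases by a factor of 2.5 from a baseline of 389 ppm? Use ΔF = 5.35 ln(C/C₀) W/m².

ΔF = 4.902 W/m²

Because the forcing depends only on the ratio C/C₀, the initial concentration does not enter.
ΔF = 5.35 × ln(2.5) = 5.35 × 0.91629 = 4.9022 W/m².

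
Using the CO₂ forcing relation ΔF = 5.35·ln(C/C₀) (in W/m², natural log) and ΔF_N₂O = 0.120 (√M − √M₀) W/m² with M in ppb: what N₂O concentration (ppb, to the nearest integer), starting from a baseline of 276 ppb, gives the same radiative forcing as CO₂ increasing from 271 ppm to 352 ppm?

CO₂ forcing: 5.35 × ln(352/271) = 5.35 × 0.261512 = 1.39909 W/m².
Set 0.120(√M − √276) = 1.39909: √M = 1.39909/0.120 + √276 = 11.6591 + 16.6132 = 28.2723.
M = (28.2723)² = 799.32 ppb.

M ≈ 799 ppb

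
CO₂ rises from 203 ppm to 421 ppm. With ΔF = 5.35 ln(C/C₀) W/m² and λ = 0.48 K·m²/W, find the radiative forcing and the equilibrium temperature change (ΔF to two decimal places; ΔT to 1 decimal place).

CO₂: 5.35 × ln(421/203) = 5.35 × ln(2.07389) = 5.35 × 0.72943 = 3.9025 W/m².
ΔT = λ ΔF = 0.48 × 3.90 = 1.8720 K.

ΔF = 3.90 W/m²; ΔT = 1.9 K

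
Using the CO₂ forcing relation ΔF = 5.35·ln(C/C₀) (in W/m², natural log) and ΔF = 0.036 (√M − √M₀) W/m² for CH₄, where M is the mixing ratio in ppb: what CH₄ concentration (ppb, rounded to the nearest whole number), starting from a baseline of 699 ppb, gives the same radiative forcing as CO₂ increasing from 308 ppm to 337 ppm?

M ≈ 1585 ppb

CO₂ forcing: 5.35 × ln(337/308) = 5.35 × 0.089983 = 0.48141 W/m².
Set 0.036(√M − √699) = 0.48141: √M = 0.48141/0.036 + √699 = 13.3725 + 26.4386 = 39.8111.
M = (39.8111)² = 1584.92 ppb.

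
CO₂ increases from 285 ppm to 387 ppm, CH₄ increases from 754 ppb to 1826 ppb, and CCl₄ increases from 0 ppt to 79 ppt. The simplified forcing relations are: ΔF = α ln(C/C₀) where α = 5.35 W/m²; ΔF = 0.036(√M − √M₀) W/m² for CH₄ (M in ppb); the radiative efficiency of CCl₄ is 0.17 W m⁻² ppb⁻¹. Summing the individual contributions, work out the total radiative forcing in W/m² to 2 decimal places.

CO₂: 5.35 × ln(387/285) = 5.35 × ln(1.35789) = 5.35 × 0.30593 = 1.6367 W/m².
CH₄: 0.036 × (√1826 − √754) = 0.036 × (42.7317 − 27.4591) = 0.036 × 15.2726 = 0.5498 W/m².
CCl₄: Δ = 79 − 0 = 79 ppt = 0.079 ppb; ΔF = 0.17 × 0.079 = 0.0134 W/m².
Total ΔF = 1.6367 + 0.5498 + 0.0134 = 2.1999 W/m².

ΔF = 2.20 W/m²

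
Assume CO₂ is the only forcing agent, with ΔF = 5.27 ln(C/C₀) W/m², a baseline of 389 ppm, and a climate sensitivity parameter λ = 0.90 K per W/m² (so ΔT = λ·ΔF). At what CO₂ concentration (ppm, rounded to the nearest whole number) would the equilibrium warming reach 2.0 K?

C ≈ 593 ppm

Required forcing: ΔF = ΔT/λ = 2.0/0.90 = 2.2222 W/m².
Then ln(C/389) = ΔF/5.27 = 2.2222/5.27 = 0.42167.
So C = 389 × e^0.42167 = 389 × 1.52451 = 593.03 ppm.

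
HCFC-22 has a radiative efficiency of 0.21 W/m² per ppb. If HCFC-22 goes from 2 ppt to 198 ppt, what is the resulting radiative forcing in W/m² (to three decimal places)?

ΔF = 0.041 W/m²

HCFC-22: Δ = 198 − 2 = 196 ppt = 0.196 ppb; ΔF = 0.21 × 0.196 = 0.0412 W/m².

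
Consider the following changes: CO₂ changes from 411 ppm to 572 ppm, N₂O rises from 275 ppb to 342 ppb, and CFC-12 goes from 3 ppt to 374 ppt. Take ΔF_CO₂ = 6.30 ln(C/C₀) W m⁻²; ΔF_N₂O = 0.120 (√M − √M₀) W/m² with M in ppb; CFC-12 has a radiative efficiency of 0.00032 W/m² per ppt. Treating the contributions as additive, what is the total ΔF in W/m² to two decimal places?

ΔF = 2.43 W/m²

CO₂: 6.30 × ln(572/411) = 6.30 × ln(1.39173) = 6.30 × 0.33055 = 2.0825 W/m².
N₂O: 0.120 × (√342 − √275) = 0.120 × (18.4932 − 16.5831) = 0.120 × 1.9101 = 0.2292 W/m².
CFC-12: ΔF = 0.00032 × (374 − 3) = 0.00032 × 371 = 0.1187 W/m².
Total ΔF = 2.0825 + 0.2292 + 0.1187 = 2.4304 W/m².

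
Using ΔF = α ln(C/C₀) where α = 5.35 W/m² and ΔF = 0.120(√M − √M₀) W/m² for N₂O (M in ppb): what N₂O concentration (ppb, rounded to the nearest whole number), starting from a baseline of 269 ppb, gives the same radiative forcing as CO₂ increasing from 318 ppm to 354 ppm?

CO₂ forcing: 5.35 × ln(354/318) = 5.35 × 0.107246 = 0.57377 W/m².
Set 0.120(√M − √269) = 0.57377: √M = 0.57377/0.120 + √269 = 4.7814 + 16.4012 = 21.1826.
M = (21.1826)² = 448.70 ppb.

M ≈ 449 ppb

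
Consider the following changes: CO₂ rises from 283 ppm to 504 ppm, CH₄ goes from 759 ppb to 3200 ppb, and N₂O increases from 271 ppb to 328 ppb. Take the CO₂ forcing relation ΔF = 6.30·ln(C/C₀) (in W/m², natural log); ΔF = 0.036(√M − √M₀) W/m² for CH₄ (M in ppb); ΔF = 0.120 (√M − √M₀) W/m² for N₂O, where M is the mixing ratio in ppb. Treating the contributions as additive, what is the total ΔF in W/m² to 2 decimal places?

CO₂: 6.30 × ln(504/283) = 6.30 × ln(1.78092) = 6.30 × 0.57713 = 3.6359 W/m².
CH₄: 0.036 × (√3200 − √759) = 0.036 × (56.5685 − 27.5500) = 0.036 × 29.0185 = 1.0447 W/m².
N₂O: 0.120 × (√328 − √271) = 0.120 × (18.1108 − 16.4621) = 0.120 × 1.6487 = 0.1978 W/m².
Total ΔF = 3.6359 + 1.0447 + 0.1978 = 4.8784 W/m².

ΔF = 4.88 W/m²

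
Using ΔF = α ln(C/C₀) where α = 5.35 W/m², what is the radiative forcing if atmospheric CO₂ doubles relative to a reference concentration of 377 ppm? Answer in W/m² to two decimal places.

ΔF = 5.35 × ln(2) = 5.35 × 0.69315 = 3.7084 W/m².

ΔF = 3.71 W/m²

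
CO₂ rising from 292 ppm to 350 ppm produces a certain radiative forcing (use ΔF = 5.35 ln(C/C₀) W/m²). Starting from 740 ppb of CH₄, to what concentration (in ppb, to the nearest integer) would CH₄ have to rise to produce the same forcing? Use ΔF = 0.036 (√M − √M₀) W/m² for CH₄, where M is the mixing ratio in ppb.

CO₂ forcing: 5.35 × ln(350/292) = 5.35 × 0.181179 = 0.96931 W/m².
Set 0.036(√M − √740) = 0.96931: √M = 0.96931/0.036 + √740 = 26.9253 + 27.2029 = 54.1282.
M = (54.1282)² = 2929.86 ppb.

M ≈ 2930 ppb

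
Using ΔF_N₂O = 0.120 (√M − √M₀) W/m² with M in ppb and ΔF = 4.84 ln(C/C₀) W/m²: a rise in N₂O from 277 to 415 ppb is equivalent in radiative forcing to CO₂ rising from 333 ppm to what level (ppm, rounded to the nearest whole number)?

N₂O forcing: 0.120 × (√415 − √277) = 0.120 × (20.3715 − 16.6433) = 0.120 × 3.7282 = 0.44738 W/m².
Set 4.84 ln(C/333) = 0.44738: ln(C/333) = 0.44738/4.84 = 0.09243, so C = 333 × e^0.09243 = 333 × 1.09684 = 365.25 ppm.

C ≈ 365 ppm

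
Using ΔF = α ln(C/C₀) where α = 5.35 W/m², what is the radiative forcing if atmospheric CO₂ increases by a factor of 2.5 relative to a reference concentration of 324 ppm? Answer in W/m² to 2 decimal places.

Because the forcing depends only on the ratio C/C₀, the initial concentration does not enter.
ΔF = 5.35 × ln(2.5) = 5.35 × 0.91629 = 4.9022 W/m².

ΔF = 4.90 W/m²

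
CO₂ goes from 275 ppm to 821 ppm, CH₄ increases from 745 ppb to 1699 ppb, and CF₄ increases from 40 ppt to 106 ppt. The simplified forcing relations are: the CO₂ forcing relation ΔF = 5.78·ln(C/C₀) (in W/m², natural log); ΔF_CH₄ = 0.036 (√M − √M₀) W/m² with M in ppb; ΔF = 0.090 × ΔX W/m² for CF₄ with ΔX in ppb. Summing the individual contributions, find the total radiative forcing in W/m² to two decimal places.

ΔF = 6.83 W/m²

CO₂: 5.78 × ln(821/275) = 5.78 × ln(2.98545) = 5.78 × 1.09375 = 6.3219 W/m².
CH₄: 0.036 × (√1699 − √745) = 0.036 × (41.2189 − 27.2947) = 0.036 × 13.9242 = 0.5013 W/m².
CF₄: Δ = 106 − 40 = 66 ppt = 0.066 ppb; ΔF = 0.090 × 0.066 = 0.0059 W/m².
Total ΔF = 6.3219 + 0.5013 + 0.0059 = 6.8291 W/m².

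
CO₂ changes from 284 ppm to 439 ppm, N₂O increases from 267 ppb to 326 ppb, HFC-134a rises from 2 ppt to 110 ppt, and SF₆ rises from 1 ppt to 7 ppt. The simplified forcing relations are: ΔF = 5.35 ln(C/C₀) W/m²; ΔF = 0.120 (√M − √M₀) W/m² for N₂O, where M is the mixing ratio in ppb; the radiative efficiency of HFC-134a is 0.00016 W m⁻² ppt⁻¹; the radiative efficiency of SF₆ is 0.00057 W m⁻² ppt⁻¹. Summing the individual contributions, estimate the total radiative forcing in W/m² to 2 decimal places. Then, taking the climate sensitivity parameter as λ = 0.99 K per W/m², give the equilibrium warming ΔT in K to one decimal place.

CO₂: 5.35 × ln(439/284) = 5.35 × ln(1.54577) = 5.35 × 0.43552 = 2.3300 W/m².
N₂O: 0.120 × (√326 − √267) = 0.120 × (18.0555 − 16.3401) = 0.120 × 1.7154 = 0.2058 W/m².
HFC-134a: ΔF = 0.00016 × (110 − 2) = 0.00016 × 108 = 0.0173 W/m².
SF₆: ΔF = 0.00057 × (7 − 1) = 0.00057 × 6 = 0.0034 W/m².
Total ΔF = 2.3300 + 0.2058 + 0.0173 + 0.0034 = 2.5565 W/m².
ΔT = λ ΔF = 0.99 × 2.56 = 2.5344 K.

ΔF = 2.56 W/m²; ΔT = 2.5 K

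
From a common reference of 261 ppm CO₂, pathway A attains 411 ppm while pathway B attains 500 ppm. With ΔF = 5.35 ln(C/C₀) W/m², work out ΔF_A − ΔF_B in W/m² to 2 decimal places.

ΔF_A − ΔF_B = -1.05 W/m²

ΔF_A = 5.35 ln(411/261) = 5.35 × 0.45407 = 2.4293 W/m².
ΔF_B = 5.35 ln(500/261) = 5.35 × 0.65009 = 3.4780 W/m².
Difference: 2.4293 − 3.4780 = -1.0487 W/m².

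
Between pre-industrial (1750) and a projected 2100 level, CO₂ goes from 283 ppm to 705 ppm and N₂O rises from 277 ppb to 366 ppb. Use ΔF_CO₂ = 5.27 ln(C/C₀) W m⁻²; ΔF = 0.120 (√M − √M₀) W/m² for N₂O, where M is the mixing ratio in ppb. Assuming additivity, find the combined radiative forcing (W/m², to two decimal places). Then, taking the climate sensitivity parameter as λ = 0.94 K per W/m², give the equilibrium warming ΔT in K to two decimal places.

CO₂: 5.27 × ln(705/283) = 5.27 × ln(2.49117) = 5.27 × 0.91275 = 4.8102 W/m².
N₂O: 0.120 × (√366 − √277) = 0.120 × (19.1311 − 16.6433) = 0.120 × 2.4878 = 0.2985 W/m².
Total ΔF = 4.8102 + 0.2985 = 5.1087 W/m².
ΔT = λ ΔF = 0.94 × 5.11 = 4.8034 K.

ΔF = 5.11 W/m²; ΔT = 4.80 K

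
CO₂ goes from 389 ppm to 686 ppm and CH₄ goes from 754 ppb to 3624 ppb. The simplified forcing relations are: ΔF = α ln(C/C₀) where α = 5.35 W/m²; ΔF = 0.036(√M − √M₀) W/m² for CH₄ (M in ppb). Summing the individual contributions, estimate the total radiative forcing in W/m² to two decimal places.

ΔF = 4.21 W/m²

CO₂: 5.35 × ln(686/389) = 5.35 × ln(1.76350) = 5.35 × 0.56730 = 3.0351 W/m².
CH₄: 0.036 × (√3624 − √754) = 0.036 × (60.1997 − 27.4591) = 0.036 × 32.7406 = 1.1787 W/m².
Total ΔF = 3.0351 + 1.1787 = 4.2138 W/m².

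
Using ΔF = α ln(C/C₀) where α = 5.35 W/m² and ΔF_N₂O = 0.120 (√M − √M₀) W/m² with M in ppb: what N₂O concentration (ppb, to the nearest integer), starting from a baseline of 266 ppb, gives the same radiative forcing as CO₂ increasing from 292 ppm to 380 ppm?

M ≈ 787 ppb

CO₂ forcing: 5.35 × ln(380/292) = 5.35 × 0.263417 = 1.40928 W/m².
Set 0.120(√M − √266) = 1.40928: √M = 1.40928/0.120 + √266 = 11.7440 + 16.3095 = 28.0535.
M = (28.0535)² = 787.00 ppb.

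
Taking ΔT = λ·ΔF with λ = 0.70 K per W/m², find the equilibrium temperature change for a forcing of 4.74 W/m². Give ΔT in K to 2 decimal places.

ΔT = 3.32 K

ΔT = λ ΔF = 0.70 × 4.74 = 3.3180 K.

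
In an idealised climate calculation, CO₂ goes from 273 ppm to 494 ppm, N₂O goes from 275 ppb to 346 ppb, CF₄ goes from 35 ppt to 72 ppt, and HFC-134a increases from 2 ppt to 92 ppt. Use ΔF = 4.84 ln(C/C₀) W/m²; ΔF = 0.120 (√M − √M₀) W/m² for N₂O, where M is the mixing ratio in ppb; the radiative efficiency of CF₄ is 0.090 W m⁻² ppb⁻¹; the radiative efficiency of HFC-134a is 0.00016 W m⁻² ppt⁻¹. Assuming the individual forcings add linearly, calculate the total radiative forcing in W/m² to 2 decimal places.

CO₂: 4.84 × ln(494/273) = 4.84 × ln(1.80952) = 4.84 × 0.59306 = 2.8704 W/m².
N₂O: 0.120 × (√346 − √275) = 0.120 × (18.6011 − 16.5831) = 0.120 × 2.0180 = 0.2422 W/m².
CF₄: Δ = 72 − 35 = 37 ppt = 0.037 ppb; ΔF = 0.090 × 0.037 = 0.0033 W/m².
HFC-134a: ΔF = 0.00016 × (92 − 2) = 0.00016 × 90 = 0.0144 W/m².
Total ΔF = 2.8704 + 0.2422 + 0.0033 + 0.0144 = 3.1303 W/m².

ΔF = 3.13 W/m²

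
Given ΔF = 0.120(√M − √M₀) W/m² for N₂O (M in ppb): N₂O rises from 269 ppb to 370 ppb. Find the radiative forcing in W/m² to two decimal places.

N₂O: 0.120 × (√370 − √269) = 0.120 × (19.2354 − 16.4012) = 0.120 × 2.8342 = 0.3401 W/m².

ΔF = 0.34 W/m²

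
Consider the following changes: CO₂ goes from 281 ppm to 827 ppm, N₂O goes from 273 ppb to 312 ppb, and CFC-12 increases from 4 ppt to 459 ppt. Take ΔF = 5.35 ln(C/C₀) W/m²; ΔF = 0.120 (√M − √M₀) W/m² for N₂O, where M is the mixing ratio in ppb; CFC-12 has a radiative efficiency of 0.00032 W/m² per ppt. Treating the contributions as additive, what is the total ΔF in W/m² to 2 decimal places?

ΔF = 6.06 W/m²

CO₂: 5.35 × ln(827/281) = 5.35 × ln(2.94306) = 5.35 × 1.07945 = 5.7751 W/m².
N₂O: 0.120 × (√312 − √273) = 0.120 × (17.6635 − 16.5227) = 0.120 × 1.1408 = 0.1369 W/m².
CFC-12: ΔF = 0.00032 × (459 − 4) = 0.00032 × 455 = 0.1456 W/m².
Total ΔF = 5.7751 + 0.1369 + 0.1456 = 6.0576 W/m².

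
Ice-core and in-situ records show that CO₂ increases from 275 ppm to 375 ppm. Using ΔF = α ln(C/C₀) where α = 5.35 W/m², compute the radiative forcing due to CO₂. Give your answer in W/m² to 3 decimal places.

ΔF = 1.659 W/m²

CO₂: 5.35 × ln(375/275) = 5.35 × ln(1.36364) = 5.35 × 0.31016 = 1.6594 W/m².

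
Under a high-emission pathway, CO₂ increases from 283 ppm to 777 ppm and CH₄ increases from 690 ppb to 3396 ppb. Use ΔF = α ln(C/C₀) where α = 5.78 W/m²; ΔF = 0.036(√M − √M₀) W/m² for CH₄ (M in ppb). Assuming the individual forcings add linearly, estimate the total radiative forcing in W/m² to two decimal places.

CO₂: 5.78 × ln(777/283) = 5.78 × ln(2.74558) = 5.78 × 1.00999 = 5.8377 W/m².
CH₄: 0.036 × (√3396 − √690) = 0.036 × (58.2752 − 26.2679) = 0.036 × 32.0073 = 1.1523 W/m².
Total ΔF = 5.8377 + 1.1523 = 6.9900 W/m².

ΔF = 6.99 W/m²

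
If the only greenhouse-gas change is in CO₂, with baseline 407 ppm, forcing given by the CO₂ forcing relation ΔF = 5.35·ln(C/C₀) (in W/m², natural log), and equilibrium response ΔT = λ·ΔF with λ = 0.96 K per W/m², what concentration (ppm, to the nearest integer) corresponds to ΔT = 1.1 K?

Required forcing: ΔF = ΔT/λ = 1.1/0.96 = 1.1458 W/m².
Then ln(C/407) = ΔF/5.35 = 1.1458/5.35 = 0.21417.
So C = 407 × e^0.21417 = 407 × 1.23883 = 504.20 ppm.

C ≈ 504 ppm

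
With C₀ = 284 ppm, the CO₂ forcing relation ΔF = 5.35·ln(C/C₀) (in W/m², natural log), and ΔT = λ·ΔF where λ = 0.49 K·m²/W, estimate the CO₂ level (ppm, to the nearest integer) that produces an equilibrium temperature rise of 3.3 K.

C ≈ 1000 ppm

Required forcing: ΔF = ΔT/λ = 3.3/0.49 = 6.7347 W/m².
Then ln(C/284) = ΔF/5.35 = 6.7347/5.35 = 1.25882.
So C = 284 × e^1.25882 = 284 × 3.52126 = 1000.04 ppm.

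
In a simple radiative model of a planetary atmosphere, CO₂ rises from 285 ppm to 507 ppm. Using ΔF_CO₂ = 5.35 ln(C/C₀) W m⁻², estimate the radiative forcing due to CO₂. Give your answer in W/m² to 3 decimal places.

CO₂: 5.35 × ln(507/285) = 5.35 × ln(1.77895) = 5.35 × 0.57602 = 3.0817 W/m².

ΔF = 3.082 W/m²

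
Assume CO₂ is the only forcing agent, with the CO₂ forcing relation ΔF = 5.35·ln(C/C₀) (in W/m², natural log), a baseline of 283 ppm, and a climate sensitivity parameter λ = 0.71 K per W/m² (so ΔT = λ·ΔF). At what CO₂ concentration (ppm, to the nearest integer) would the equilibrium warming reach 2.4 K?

Required forcing: ΔF = ΔT/λ = 2.4/0.71 = 3.3803 W/m².
Then ln(C/283) = ΔF/5.35 = 3.3803/5.35 = 0.63183.
So C = 283 × e^0.63183 = 283 × 1.88105 = 532.34 ppm.

C ≈ 532 ppm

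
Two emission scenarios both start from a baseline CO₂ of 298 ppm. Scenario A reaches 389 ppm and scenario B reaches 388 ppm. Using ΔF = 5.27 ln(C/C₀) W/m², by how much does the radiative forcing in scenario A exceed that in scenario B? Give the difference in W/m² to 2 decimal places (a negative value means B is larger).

ΔF_A = 5.27 ln(389/298) = 5.27 × 0.26649 = 1.4044 W/m².
ΔF_B = 5.27 ln(388/298) = 5.27 × 0.26391 = 1.3908 W/m².
Difference: 1.4044 − 1.3908 = 0.0136 W/m².

ΔF_A − ΔF_B = 0.01 W/m²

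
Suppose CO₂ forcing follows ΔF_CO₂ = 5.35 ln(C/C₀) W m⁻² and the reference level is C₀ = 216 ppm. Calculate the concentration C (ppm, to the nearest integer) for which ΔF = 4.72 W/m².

Set 5.35 ln(C/216) = 4.72, so ln(C/216) = 4.72/5.35 = 0.88224.
Then C/216 = e^0.88224 = 2.41631, giving C = 216 × 2.41631 = 521.92 ppm.

C ≈ 522 ppm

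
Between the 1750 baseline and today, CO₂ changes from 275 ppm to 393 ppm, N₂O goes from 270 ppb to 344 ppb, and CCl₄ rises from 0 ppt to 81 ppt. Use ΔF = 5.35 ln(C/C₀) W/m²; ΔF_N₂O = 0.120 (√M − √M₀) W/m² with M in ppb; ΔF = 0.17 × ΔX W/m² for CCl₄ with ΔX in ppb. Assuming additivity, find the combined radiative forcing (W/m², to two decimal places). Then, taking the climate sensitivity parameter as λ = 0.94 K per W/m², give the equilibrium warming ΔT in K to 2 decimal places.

CO₂: 5.35 × ln(393/275) = 5.35 × ln(1.42909) = 5.35 × 0.35704 = 1.9102 W/m².
N₂O: 0.120 × (√344 − √270) = 0.120 × (18.5472 − 16.4317) = 0.120 × 2.1155 = 0.2539 W/m².
CCl₄: Δ = 81 − 0 = 81 ppt = 0.081 ppb; ΔF = 0.17 × 0.081 = 0.0138 W/m².
Total ΔF = 1.9102 + 0.2539 + 0.0138 = 2.1779 W/m².
ΔT = λ ΔF = 0.94 × 2.18 = 2.0492 K.

ΔF = 2.18 W/m²; ΔT = 2.05 K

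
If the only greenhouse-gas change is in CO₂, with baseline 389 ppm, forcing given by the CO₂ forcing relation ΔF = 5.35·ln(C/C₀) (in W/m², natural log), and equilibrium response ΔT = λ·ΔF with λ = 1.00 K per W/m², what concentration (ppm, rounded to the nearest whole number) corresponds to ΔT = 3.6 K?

Required forcing: ΔF = ΔT/λ = 3.6/1.00 = 3.6000 W/m².
Then ln(C/389) = ΔF/5.35 = 3.6000/5.35 = 0.67290.
So C = 389 × e^0.67290 = 389 × 1.95991 = 762.40 ppm.

C ≈ 762 ppm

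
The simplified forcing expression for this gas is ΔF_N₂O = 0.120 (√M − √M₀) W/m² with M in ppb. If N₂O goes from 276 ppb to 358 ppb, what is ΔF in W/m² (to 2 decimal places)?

ΔF = 0.28 W/m²

N₂O: 0.120 × (√358 − √276) = 0.120 × (18.9209 − 16.6132) = 0.120 × 2.3077 = 0.2769 W/m².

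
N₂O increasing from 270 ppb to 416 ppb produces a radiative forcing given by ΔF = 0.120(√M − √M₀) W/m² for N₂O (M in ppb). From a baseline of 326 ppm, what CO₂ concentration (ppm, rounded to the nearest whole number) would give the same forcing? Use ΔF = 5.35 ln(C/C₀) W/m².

C ≈ 356 ppm

N₂O forcing: 0.120 × (√416 − √270) = 0.120 × (20.3961 − 16.4317) = 0.120 × 3.9644 = 0.47573 W/m².
Set 5.35 ln(C/326) = 0.47573: ln(C/326) = 0.47573/5.35 = 0.08892, so C = 326 × e^0.08892 = 326 × 1.09299 = 356.31 ppm.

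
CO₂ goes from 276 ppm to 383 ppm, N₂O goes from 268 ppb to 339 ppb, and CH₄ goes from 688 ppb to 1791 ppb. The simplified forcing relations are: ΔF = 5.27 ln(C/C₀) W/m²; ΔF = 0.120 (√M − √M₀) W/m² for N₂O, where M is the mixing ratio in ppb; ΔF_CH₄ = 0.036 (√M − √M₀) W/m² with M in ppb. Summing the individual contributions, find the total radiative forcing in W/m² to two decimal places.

ΔF = 2.55 W/m²

CO₂: 5.27 × ln(383/276) = 5.27 × ln(1.38768) = 5.27 × 0.32763 = 1.7266 W/m².
N₂O: 0.120 × (√339 − √268) = 0.120 × (18.4120 − 16.3707) = 0.120 × 2.0413 = 0.2450 W/m².
CH₄: 0.036 × (√1791 − √688) = 0.036 × (42.3202 − 26.2298) = 0.036 × 16.0904 = 0.5793 W/m².
Total ΔF = 1.7266 + 0.2450 + 0.5793 = 2.5509 W/m².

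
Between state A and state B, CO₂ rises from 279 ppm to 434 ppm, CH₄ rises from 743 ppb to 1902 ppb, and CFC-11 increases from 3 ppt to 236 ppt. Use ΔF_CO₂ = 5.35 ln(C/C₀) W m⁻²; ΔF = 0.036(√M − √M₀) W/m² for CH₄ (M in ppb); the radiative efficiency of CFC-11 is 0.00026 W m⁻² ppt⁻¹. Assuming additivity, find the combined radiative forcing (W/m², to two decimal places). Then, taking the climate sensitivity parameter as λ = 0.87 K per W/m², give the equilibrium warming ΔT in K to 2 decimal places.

ΔF = 3.01 W/m²; ΔT = 2.62 K

CO₂: 5.35 × ln(434/279) = 5.35 × ln(1.55556) = 5.35 × 0.44184 = 2.3638 W/m².
CH₄: 0.036 × (√1902 − √743) = 0.036 × (43.6119 − 27.2580) = 0.036 × 16.3539 = 0.5887 W/m².
CFC-11: ΔF = 0.00026 × (236 − 3) = 0.00026 × 233 = 0.0606 W/m².
Total ΔF = 2.3638 + 0.5887 + 0.0606 = 3.0131 W/m².
ΔT = λ ΔF = 0.87 × 3.01 = 2.6187 K.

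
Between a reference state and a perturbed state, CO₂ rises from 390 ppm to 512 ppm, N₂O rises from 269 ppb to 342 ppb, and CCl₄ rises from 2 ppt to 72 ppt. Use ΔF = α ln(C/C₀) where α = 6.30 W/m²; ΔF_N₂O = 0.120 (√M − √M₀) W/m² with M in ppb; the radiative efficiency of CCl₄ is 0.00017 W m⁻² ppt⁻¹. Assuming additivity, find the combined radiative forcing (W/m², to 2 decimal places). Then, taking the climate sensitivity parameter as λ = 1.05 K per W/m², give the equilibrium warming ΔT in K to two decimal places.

ΔF = 1.98 W/m²; ΔT = 2.08 K

CO₂: 6.30 × ln(512/390) = 6.30 × ln(1.31282) = 6.30 × 0.27218 = 1.7147 W/m².
N₂O: 0.120 × (√342 − √269) = 0.120 × (18.4932 − 16.4012) = 0.120 × 2.0920 = 0.2510 W/m².
CCl₄: ΔF = 0.00017 × (72 − 2) = 0.00017 × 70 = 0.0119 W/m².
Total ΔF = 1.7147 + 0.2510 + 0.0119 = 1.9776 W/m².
ΔT = λ ΔF = 1.05 × 1.98 = 2.0790 K.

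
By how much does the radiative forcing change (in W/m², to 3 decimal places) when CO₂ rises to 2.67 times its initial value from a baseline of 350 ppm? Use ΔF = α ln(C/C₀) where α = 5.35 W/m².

ΔF = 5.254 W/m²

Because the forcing depends only on the ratio C/C₀, the initial concentration does not enter.
ΔF = 5.35 × ln(2.67) = 5.35 × 0.98208 = 5.2541 W/m².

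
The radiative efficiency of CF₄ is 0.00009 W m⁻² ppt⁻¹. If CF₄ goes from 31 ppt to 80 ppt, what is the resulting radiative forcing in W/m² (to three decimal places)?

ΔF = 0.004 W/m²

CF₄: ΔF = 0.00009 × (80 − 31) = 0.00009 × 49 = 0.0044 W/m².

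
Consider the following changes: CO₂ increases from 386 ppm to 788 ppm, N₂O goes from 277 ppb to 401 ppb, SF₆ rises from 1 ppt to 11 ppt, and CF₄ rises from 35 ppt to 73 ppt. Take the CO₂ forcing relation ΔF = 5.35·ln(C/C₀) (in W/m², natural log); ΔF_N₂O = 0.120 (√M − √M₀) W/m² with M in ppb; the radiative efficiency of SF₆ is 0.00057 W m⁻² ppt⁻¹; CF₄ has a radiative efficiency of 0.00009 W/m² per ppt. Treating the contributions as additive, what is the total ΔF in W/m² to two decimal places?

ΔF = 4.23 W/m²

CO₂: 5.35 × ln(788/386) = 5.35 × ln(2.04145) = 5.35 × 0.71366 = 3.8181 W/m².
N₂O: 0.120 × (√401 − √277) = 0.120 × (20.0250 − 16.6433) = 0.120 × 3.3817 = 0.4058 W/m².
SF₆: ΔF = 0.00057 × (11 − 1) = 0.00057 × 10 = 0.0057 W/m².
CF₄: ΔF = 0.00009 × (73 − 35) = 0.00009 × 38 = 0.0034 W/m².
Total ΔF = 3.8181 + 0.4058 + 0.0057 + 0.0034 = 4.2330 W/m².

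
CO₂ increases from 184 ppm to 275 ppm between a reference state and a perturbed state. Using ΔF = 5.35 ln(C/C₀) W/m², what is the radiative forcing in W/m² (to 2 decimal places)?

CO₂ absorption bands are partially saturated, so forcing scales with the logarithm of the concentration ratio.
CO₂: 5.35 × ln(275/184) = 5.35 × ln(1.49457) = 5.35 × 0.40184 = 2.1498 W/m².

ΔF = 2.15 W/m²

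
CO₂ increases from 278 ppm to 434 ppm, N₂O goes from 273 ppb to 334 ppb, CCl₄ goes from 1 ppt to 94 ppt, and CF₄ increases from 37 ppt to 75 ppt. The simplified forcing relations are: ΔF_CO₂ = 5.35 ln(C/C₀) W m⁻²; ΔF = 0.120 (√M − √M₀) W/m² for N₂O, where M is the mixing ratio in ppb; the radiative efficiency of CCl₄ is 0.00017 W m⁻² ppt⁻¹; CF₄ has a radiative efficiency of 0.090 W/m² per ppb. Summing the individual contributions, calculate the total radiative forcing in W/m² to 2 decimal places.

CO₂: 5.35 × ln(434/278) = 5.35 × ln(1.56115) = 5.35 × 0.44542 = 2.3830 W/m².
N₂O: 0.120 × (√334 − √273) = 0.120 × (18.2757 − 16.5227) = 0.120 × 1.7530 = 0.2104 W/m².
CCl₄: ΔF = 0.00017 × (94 − 1) = 0.00017 × 93 = 0.0158 W/m².
CF₄: Δ = 75 − 37 = 38 ppt = 0.038 ppb; ΔF = 0.090 × 0.038 = 0.0034 W/m².
Total ΔF = 2.3830 + 0.2104 + 0.0158 + 0.0034 = 2.6126 W/m².

ΔF = 2.61 W/m²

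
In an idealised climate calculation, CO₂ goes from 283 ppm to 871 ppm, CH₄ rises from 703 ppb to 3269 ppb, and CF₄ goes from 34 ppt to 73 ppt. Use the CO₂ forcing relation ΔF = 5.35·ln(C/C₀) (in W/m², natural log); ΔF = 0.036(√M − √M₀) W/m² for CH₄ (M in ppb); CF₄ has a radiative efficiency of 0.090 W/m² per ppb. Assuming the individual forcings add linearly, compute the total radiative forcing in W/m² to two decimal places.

ΔF = 7.12 W/m²

CO₂: 5.35 × ln(871/283) = 5.35 × ln(3.07774) = 5.35 × 1.12420 = 6.0145 W/m².
CH₄: 0.036 × (√3269 − √703) = 0.036 × (57.1752 − 26.5141) = 0.036 × 30.6611 = 1.1038 W/m².
CF₄: Δ = 73 − 34 = 39 ppt = 0.039 ppb; ΔF = 0.090 × 0.039 = 0.0035 W/m².
Total ΔF = 6.0145 + 1.1038 + 0.0035 = 7.1218 W/m².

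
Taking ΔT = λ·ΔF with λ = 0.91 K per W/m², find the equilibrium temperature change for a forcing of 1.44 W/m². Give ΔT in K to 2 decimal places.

ΔT = 1.31 K

ΔT = λ ΔF = 0.91 × 1.44 = 1.3104 K.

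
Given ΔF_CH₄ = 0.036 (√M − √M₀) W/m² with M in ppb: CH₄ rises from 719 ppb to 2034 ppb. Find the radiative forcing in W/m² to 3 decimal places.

CH₄: 0.036 × (√2034 − √719) = 0.036 × (45.0999 − 26.8142) = 0.036 × 18.2857 = 0.6583 W/m².

ΔF = 0.658 W/m²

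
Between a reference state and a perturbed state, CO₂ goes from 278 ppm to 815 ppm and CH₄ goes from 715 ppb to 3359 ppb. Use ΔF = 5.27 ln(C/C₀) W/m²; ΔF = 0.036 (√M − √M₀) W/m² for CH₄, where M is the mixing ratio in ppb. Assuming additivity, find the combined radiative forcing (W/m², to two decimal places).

CO₂: 5.27 × ln(815/278) = 5.27 × ln(2.93165) = 5.27 × 1.07557 = 5.6683 W/m².
CH₄: 0.036 × (√3359 − √715) = 0.036 × (57.9569 − 26.7395) = 0.036 × 31.2174 = 1.1238 W/m².
Total ΔF = 5.6683 + 1.1238 = 6.7921 W/m².

ΔF = 6.79 W/m²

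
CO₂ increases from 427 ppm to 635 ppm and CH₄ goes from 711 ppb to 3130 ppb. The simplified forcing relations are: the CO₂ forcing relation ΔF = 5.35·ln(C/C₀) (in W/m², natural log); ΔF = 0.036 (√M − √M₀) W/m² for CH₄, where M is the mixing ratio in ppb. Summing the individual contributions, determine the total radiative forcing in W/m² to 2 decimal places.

CO₂: 5.35 × ln(635/427) = 5.35 × ln(1.48712) = 5.35 × 0.39684 = 2.1231 W/m².
CH₄: 0.036 × (√3130 − √711) = 0.036 × (55.9464 − 26.6646) = 0.036 × 29.2818 = 1.0541 W/m².
Total ΔF = 2.1231 + 1.0541 = 3.1772 W/m².

ΔF = 3.18 W/m²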